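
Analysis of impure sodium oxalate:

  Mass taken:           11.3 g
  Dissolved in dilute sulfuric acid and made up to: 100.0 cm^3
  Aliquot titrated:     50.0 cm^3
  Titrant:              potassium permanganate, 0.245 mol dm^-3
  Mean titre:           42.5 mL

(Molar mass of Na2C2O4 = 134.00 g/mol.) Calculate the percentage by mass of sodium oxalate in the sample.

2 MnO4^- + 5 C2O4^2- + 16 H^+ → 2 Mn^2+ + 10 CO2 + 8 H2O
n(KMnO4) per titration = 0.0425 × 0.245 = 0.0104 mol
From the 5:2 ratio, n(Na2C2O4) in each aliquot = 5/2 × 0.0104 = 0.0260 mol
n(Na2C2O4) in the whole flask = 0.0260 × 100.0/50.0 = 0.0521 mol
mass of Na2C2O4 = 0.0521 × 134.00 = 6.98 g
% Na2C2O4 = 6.98 / 11.3 × 100 = 61.7 %

61.7 %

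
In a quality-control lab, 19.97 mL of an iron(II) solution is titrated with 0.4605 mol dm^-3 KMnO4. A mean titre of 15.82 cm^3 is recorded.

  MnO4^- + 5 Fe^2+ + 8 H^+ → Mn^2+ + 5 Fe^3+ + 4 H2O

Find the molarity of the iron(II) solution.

n(KMnO4) = 0.01582 L × 0.4605 mol/L = 7.285 × 10^-3 mol
From the 5:1 mole ratio, n(Fe2+) = 5/1 × 7.285 × 10^-3 = 0.03643 mol
[Fe2+] = 0.03643 mol / 0.01997 L = 1.824 mol/L

1.824 mol/L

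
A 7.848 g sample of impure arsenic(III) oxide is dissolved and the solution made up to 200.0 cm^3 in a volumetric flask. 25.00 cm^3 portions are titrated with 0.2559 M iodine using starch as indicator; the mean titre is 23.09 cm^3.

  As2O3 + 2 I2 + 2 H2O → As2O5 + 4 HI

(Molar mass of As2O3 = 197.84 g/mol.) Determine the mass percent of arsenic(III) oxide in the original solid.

n(I2) per titration = 0.02309 × 0.2559 = 5.909 × 10^-3 mol
From the 1:2 ratio, n(As2O3) in each aliquot = 1/2 × 5.909 × 10^-3 = 2.954 × 10^-3 mol
n(As2O3) in the whole flask = 2.954 × 10^-3 × 200.0/25.00 = 0.02363 mol
mass of As2O3 = 0.02363 × 197.84 = 4.676 g
% As2O3 = 4.676 / 7.848 × 100 = 59.58 %

59.58 %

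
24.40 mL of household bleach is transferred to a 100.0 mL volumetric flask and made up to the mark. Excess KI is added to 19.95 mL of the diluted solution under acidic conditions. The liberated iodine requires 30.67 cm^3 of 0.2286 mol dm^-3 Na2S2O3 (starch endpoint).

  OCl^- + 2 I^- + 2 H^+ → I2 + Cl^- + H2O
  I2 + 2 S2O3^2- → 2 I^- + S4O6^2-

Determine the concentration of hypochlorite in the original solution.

n(S2O3^2-) = 0.03067 × 0.2286 = 7.011 × 10^-3 mol
n(I2) = n(S2O3^2-)/2 = 3.506 × 10^-3 mol
n(OCl^-) in the aliquot = 3.506 × 10^-3 mol (1:1 ratio)
[OCl^-]_dilute = 3.506 × 10^-3 / 0.01995 = 0.1757 mol/L
[OCl^-]_original = 0.1757 × 100.0/24.40 = 0.7202 mol/L

0.7202 mol/L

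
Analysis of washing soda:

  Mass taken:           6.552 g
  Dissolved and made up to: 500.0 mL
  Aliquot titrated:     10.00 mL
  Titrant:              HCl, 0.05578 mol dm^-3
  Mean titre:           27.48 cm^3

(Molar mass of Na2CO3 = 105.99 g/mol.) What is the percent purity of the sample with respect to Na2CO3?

Na2CO3 + 2 HCl → 2 NaCl + H2O + CO2
n(HCl) per titration = 0.02748 × 0.05578 = 1.533 × 10^-3 mol
From the 1:2 ratio, n(Na2CO3) in each aliquot = 1/2 × 1.533 × 10^-3 = 7.664 × 10^-4 mol
n(Na2CO3) in the whole flask = 7.664 × 10^-4 × 500.0/10.00 = 0.03832 mol
mass of Na2CO3 = 0.03832 × 105.99 = 4.062 g
% Na2CO3 = 4.062 / 6.552 × 100 = 61.99 %

61.99 %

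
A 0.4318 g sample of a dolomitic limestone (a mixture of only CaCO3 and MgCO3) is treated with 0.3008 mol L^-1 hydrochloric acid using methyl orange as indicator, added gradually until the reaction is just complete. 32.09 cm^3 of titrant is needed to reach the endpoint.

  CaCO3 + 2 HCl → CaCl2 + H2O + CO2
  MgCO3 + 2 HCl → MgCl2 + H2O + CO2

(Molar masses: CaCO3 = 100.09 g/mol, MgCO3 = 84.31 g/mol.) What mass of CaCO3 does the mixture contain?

n(HCl) = 0.03209 × 0.3008 = 9.653 × 10^-3 mol
Let x = n(CaCO3), y = n(MgCO3).
Titrant: 2x + 2y = 9.653 × 10^-3;  mass: 100.09x + 84.31y = 0.4318
Solving, x = 1.577 × 10^-3 mol, y = 3.249 × 10^-3 mol
mass of CaCO3 = 1.577 × 10^-3 × 100.09 = 0.1579 g

0.1579 g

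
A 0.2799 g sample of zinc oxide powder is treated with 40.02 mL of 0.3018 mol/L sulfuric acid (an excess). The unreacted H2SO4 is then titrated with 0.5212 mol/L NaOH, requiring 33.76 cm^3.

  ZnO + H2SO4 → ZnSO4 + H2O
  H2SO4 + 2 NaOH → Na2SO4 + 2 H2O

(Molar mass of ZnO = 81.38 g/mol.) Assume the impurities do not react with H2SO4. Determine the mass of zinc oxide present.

n(H2SO4) added = 0.04002 × 0.3018 = 0.01208 mol
n(NaOH) used in back-titration = 0.03376 × 0.5212 = 0.01760 mol
From the 1:2 ratio, n(H2SO4) left over = 1/2 × 0.01760 = 8.798 × 10^-3 mol
n(H2SO4) consumed by analyte = 0.01208 − 8.798 × 10^-3 = 3.280 × 10^-3 mol
n(ZnO) = 3.280 × 10^-3 mol (1:1 ratio)
mass of ZnO = 3.280 × 10^-3 × 81.38 = 0.2669 g

0.2669 g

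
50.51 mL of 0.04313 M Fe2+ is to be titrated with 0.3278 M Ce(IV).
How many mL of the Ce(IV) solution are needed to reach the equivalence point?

Ce^4+ + Fe^2+ → Ce^3+ + Fe^3+
n(Fe2+) = 0.05051 L × 0.04313 mol/L = 2.178 × 10^-3 mol
n(Ce4+) = 2.178 × 10^-3 mol (1:1 stoichiometry)
V(Ce4+) = 2.178 × 10^-3 mol / 0.3278 mol/L = 0.006646 L = 6.646 mL

6.646 mL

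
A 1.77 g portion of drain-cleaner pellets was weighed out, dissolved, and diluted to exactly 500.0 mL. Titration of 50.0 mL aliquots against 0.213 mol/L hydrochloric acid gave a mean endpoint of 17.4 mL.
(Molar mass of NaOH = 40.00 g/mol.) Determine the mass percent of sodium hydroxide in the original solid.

NaOH + HCl → NaCl + H2O
n(HCl) per titration = 0.0174 × 0.213 = 3.71 × 10^-3 mol
n(NaOH) in each aliquot = 3.71 × 10^-3 mol (1:1 ratio)
n(NaOH) in the whole flask = 3.71 × 10^-3 × 500.0/50.0 = 0.0371 mol
mass of NaOH = 0.0371 × 40.00 = 1.48 g
% NaOH = 1.48 / 1.77 × 100 = 83.8 %

83.8 %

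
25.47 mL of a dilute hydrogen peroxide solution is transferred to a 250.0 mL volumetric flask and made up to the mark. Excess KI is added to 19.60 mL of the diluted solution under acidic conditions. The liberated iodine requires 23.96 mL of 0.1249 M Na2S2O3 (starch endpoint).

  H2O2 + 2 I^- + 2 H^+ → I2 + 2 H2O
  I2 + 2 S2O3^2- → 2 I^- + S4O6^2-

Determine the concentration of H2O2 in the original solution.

0.7493 M

n(S2O3^2-) = 0.02396 × 0.1249 = 2.993 × 10^-3 mol
n(I2) = n(S2O3^2-)/2 = 1.496 × 10^-3 mol
n(H2O2) in the aliquot = 1.496 × 10^-3 mol (1:1 ratio)
[H2O2]_dilute = 1.496 × 10^-3 / 0.01960 = 0.07634 mol/L
[H2O2]_original = 0.07634 × 250.0/25.47 = 0.7493 mol/L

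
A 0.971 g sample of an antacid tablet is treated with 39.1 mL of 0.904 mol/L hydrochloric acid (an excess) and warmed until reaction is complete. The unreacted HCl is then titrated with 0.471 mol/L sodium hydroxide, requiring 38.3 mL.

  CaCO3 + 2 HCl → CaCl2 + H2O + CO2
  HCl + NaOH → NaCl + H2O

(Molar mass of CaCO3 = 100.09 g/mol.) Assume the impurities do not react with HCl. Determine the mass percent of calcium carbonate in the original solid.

n(HCl) added = 0.0391 × 0.904 = 0.0353 mol
n(NaOH) used in back-titration = 0.0383 × 0.471 = 0.0180 mol
n(HCl) left over = 0.0180 mol (1:1 ratio)
n(HCl) consumed by analyte = 0.0353 − 0.0180 = 0.0173 mol
From the 1:2 ratio, n(CaCO3) = 1/2 × 0.0173 = 8.65 × 10^-3 mol
mass of CaCO3 = 8.65 × 10^-3 × 100.09 = 0.866 g
% CaCO3 = 0.866 / 0.971 × 100 = 89.2 %

89.2 %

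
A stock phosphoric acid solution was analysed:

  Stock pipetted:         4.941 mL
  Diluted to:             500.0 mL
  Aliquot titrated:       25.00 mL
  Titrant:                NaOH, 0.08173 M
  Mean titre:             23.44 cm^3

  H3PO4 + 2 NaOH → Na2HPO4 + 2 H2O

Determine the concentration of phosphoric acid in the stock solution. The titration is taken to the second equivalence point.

n(NaOH) = 0.02344 × 0.08173 = 1.916 × 10^-3 mol
From the 1:2 ratio, n(H3PO4) in the aliquot = 1/2 × 1.916 × 10^-3 = 9.579 × 10^-4 mol
[H3PO4]_dilute = 9.579 × 10^-4 / 0.02500 = 0.03832 mol/L
Dilution factor = 500.0 / 4.941 = 101.2
[H3PO4]_stock = 0.03832 × 101.2 = 3.877 mol/L

3.877 M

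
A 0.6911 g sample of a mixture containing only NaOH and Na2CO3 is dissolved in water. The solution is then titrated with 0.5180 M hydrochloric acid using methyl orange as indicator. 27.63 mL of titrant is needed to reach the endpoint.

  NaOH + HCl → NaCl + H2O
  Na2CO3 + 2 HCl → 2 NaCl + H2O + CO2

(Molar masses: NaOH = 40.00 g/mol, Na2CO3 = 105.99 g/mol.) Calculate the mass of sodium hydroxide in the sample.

n(HCl) = 0.02763 × 0.5180 = 0.01431 mol
Let x = n(NaOH), y = n(Na2CO3).
Titrant: 1x + 2y = 0.01431;  mass: 40.00x + 105.99y = 0.6911
Solving, x = 5.185 × 10^-3 mol, y = 4.564 × 10^-3 mol
mass of NaOH = 5.185 × 10^-3 × 40.00 = 0.2074 g

0.2074 g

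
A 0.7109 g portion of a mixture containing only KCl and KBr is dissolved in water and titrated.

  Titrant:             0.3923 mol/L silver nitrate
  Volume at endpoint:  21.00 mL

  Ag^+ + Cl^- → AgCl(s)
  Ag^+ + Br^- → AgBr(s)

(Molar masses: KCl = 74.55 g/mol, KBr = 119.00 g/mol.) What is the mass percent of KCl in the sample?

n(AgNO3) = 0.02100 × 0.3923 = 8.238 × 10^-3 mol
Let x = n(KCl), y = n(KBr).
Titrant: 1x + 1y = 8.238 × 10^-3;  mass: 74.55x + 119.00y = 0.7109
Solving, x = 6.062 × 10^-3 mol, y = 2.176 × 10^-3 mol
mass of KCl = 6.062 × 10^-3 × 74.55 = 0.4519 g
% KCl = 0.4519 / 0.7109 × 100 = 63.57 %

63.57 %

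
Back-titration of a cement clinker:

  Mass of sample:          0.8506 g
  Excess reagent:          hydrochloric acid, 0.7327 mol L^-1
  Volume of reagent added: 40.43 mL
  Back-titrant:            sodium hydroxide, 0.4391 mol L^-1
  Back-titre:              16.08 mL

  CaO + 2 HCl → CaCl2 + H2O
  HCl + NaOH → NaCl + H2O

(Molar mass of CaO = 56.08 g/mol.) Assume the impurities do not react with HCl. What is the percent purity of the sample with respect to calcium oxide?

n(HCl) added = 0.04043 × 0.7327 = 0.02962 mol
n(NaOH) used in back-titration = 0.01608 × 0.4391 = 7.061 × 10^-3 mol
n(HCl) left over = 7.061 × 10^-3 mol (1:1 ratio)
n(HCl) consumed by analyte = 0.02962 − 7.061 × 10^-3 = 0.02256 mol
From the 1:2 ratio, n(CaO) = 1/2 × 0.02256 = 0.01128 mol
mass of CaO = 0.01128 × 56.08 = 0.6326 g
% CaO = 0.6326 / 0.8506 × 100 = 74.38 %

74.38 %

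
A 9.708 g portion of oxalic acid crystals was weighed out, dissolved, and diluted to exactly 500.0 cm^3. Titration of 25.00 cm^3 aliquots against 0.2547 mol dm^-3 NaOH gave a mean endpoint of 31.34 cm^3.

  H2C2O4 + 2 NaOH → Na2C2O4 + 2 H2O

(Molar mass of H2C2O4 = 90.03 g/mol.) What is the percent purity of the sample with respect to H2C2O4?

n(NaOH) per titration = 0.03134 × 0.2547 = 7.982 × 10^-3 mol
From the 1:2 ratio, n(H2C2O4) in each aliquot = 1/2 × 7.982 × 10^-3 = 3.991 × 10^-3 mol
n(H2C2O4) in the whole flask = 3.991 × 10^-3 × 500.0/25.00 = 0.07982 mol
mass of H2C2O4 = 0.07982 × 90.03 = 7.186 g
% H2C2O4 = 7.186 / 9.708 × 100 = 74.03 %

74.03 %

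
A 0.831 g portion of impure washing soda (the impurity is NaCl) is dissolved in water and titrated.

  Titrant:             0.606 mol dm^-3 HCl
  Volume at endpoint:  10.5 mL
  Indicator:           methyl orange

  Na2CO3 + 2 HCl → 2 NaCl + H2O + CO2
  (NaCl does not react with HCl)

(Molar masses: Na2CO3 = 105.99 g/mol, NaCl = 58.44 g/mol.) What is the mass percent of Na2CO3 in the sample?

n(HCl) = 0.0105 × 0.606 = 6.36 × 10^-3 mol
Let x = n(Na2CO3), y = n(NaCl).
Titrant: 2x = 6.36 × 10^-3;  mass: 105.99x + 58.44y = 0.831
Solving, x = 3.18 × 10^-3 mol, y = 8.45 × 10^-3 mol
mass of Na2CO3 = 3.18 × 10^-3 × 105.99 = 0.337 g
% Na2CO3 = 0.337 / 0.831 × 100 = 40.6 %

40.6 %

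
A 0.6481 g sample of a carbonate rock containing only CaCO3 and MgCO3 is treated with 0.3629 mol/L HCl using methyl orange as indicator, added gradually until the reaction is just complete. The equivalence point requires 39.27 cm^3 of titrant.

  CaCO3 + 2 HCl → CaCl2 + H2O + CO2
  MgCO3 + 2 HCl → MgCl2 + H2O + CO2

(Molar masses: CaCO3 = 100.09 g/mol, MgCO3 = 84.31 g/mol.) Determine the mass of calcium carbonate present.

n(HCl) = 0.03927 × 0.3629 = 0.01425 mol
Let x = n(CaCO3), y = n(MgCO3).
Titrant: 2x + 2y = 0.01425;  mass: 100.09x + 84.31y = 0.6481
Solving, x = 3.000 × 10^-3 mol, y = 4.125 × 10^-3 mol
mass of CaCO3 = 3.000 × 10^-3 × 100.09 = 0.3003 g

0.3003 g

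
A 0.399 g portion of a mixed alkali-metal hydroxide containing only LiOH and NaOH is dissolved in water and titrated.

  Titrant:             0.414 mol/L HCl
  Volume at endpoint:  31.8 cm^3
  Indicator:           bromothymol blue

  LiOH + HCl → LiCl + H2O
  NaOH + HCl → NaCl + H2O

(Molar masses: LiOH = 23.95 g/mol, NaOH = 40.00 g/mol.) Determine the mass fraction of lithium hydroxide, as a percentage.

47.7 %

n(HCl) = 0.0318 × 0.414 = 0.0132 mol
Let x = n(LiOH), y = n(NaOH).
Titrant: 1x + 1y = 0.0132;  mass: 23.95x + 40.00y = 0.399
Solving, x = 7.95 × 10^-3 mol, y = 5.21 × 10^-3 mol
mass of LiOH = 7.95 × 10^-3 × 23.95 = 0.190 g
% LiOH = 0.190 / 0.399 × 100 = 47.7 %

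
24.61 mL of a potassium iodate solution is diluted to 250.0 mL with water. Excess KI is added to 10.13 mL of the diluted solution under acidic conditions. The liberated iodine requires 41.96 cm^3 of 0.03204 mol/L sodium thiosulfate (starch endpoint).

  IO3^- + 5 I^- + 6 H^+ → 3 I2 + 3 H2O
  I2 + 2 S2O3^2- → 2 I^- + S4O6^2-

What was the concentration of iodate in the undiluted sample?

n(S2O3^2-) = 0.04196 × 0.03204 = 1.344 × 10^-3 mol
n(I2) = n(S2O3^2-)/2 = 6.722 × 10^-4 mol
From the 1:3 ratio, n(IO3^-) in the aliquot = 1/3 × 6.722 × 10^-4 = 2.241 × 10^-4 mol
[IO3^-]_dilute = 2.241 × 10^-4 / 0.01013 = 0.02212 mol/L
[IO3^-]_original = 0.02212 × 250.0/24.61 = 0.2247 mol/L

0.2247 mol/L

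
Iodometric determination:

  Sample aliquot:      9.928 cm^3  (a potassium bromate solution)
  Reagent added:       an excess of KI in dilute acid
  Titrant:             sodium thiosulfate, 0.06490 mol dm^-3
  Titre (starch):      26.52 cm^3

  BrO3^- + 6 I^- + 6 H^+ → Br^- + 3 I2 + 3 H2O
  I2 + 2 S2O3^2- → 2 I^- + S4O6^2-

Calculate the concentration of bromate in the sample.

0.02889 mol/L

n(S2O3^2-) = 0.02652 × 0.06490 = 1.721 × 10^-3 mol
n(I2) = n(S2O3^2-)/2 = 8.606 × 10^-4 mol
From the 1:3 ratio, n(BrO3^-) in the aliquot = 1/3 × 8.606 × 10^-4 = 2.869 × 10^-4 mol
[BrO3^-] = 2.869 × 10^-4 / 0.009928 = 0.02889 mol/L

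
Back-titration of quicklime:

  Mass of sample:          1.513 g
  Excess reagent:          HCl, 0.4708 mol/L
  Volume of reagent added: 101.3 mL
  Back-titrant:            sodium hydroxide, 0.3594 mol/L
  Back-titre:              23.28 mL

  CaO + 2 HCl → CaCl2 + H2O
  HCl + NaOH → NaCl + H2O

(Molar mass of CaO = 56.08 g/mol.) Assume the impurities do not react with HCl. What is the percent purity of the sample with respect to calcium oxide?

n(HCl) added = 0.1013 × 0.4708 = 0.04769 mol
n(NaOH) used in back-titration = 0.02328 × 0.3594 = 8.367 × 10^-3 mol
n(HCl) left over = 8.367 × 10^-3 mol (1:1 ratio)
n(HCl) consumed by analyte = 0.04769 − 8.367 × 10^-3 = 0.03933 mol
From the 1:2 ratio, n(CaO) = 1/2 × 0.03933 = 0.01966 mol
mass of CaO = 0.01966 × 56.08 = 1.103 g
% CaO = 1.103 / 1.513 × 100 = 72.88 %

72.88 %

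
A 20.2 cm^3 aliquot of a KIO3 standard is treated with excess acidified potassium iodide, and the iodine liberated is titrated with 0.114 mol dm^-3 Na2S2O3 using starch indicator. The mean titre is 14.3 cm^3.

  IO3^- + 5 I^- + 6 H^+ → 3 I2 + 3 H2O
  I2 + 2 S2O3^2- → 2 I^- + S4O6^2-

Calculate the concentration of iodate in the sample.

n(S2O3^2-) = 0.0143 × 0.114 = 1.63 × 10^-3 mol
n(I2) = n(S2O3^2-)/2 = 8.15 × 10^-4 mol
From the 1:3 ratio, n(IO3^-) in the aliquot = 1/3 × 8.15 × 10^-4 = 2.72 × 10^-4 mol
[IO3^-] = 2.72 × 10^-4 / 0.0202 = 0.0135 mol/L

0.0135 mol/L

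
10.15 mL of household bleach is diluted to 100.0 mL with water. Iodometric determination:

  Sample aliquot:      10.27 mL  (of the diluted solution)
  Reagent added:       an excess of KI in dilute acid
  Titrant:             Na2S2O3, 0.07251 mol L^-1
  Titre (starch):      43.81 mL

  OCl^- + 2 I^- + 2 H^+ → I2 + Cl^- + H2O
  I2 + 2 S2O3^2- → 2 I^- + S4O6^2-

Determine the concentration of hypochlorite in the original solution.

1.524 mol/L

n(S2O3^2-) = 0.04381 × 0.07251 = 3.177 × 10^-3 mol
n(I2) = n(S2O3^2-)/2 = 1.588 × 10^-3 mol
n(OCl^-) in the aliquot = 1.588 × 10^-3 mol (1:1 ratio)
[OCl^-]_dilute = 1.588 × 10^-3 / 0.01027 = 0.1547 mol/L
[OCl^-]_original = 0.1547 × 100.0/10.15 = 1.524 mol/L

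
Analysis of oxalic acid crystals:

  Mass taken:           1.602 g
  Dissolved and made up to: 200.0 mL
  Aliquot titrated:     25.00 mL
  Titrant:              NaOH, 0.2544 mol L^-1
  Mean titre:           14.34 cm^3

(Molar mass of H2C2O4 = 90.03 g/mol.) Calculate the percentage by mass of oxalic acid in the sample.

82.01 %

H2C2O4 + 2 NaOH → Na2C2O4 + 2 H2O
n(NaOH) per titration = 0.01434 × 0.2544 = 3.648 × 10^-3 mol
From the 1:2 ratio, n(H2C2O4) in each aliquot = 1/2 × 3.648 × 10^-3 = 1.824 × 10^-3 mol
n(H2C2O4) in the whole flask = 1.824 × 10^-3 × 200.0/25.00 = 0.01459 mol
mass of H2C2O4 = 0.01459 × 90.03 = 1.314 g
% H2C2O4 = 1.314 / 1.602 × 100 = 82.01 %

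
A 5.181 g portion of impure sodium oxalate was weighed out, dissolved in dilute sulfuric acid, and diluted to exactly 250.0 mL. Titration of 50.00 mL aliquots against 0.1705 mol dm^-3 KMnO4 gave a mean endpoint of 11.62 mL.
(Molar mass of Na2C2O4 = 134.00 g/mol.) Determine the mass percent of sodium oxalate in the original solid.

2 MnO4^- + 5 C2O4^2- + 16 H^+ → 2 Mn^2+ + 10 CO2 + 8 H2O
n(KMnO4) per titration = 0.01162 × 0.1705 = 1.981 × 10^-3 mol
From the 5:2 ratio, n(Na2C2O4) in each aliquot = 5/2 × 1.981 × 10^-3 = 4.953 × 10^-3 mol
n(Na2C2O4) in the whole flask = 4.953 × 10^-3 × 250.0/50.00 = 0.02477 mol
mass of Na2C2O4 = 0.02477 × 134.00 = 3.319 g
% Na2C2O4 = 3.319 / 5.181 × 100 = 64.05 %

64.05 %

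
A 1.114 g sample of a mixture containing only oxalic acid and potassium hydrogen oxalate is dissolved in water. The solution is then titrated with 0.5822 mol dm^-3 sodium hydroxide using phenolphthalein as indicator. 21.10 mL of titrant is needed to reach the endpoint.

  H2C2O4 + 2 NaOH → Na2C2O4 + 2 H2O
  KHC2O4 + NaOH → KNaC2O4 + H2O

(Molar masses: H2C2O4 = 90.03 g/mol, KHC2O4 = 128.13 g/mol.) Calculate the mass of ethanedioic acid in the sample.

n(NaOH) = 0.02110 × 0.5822 = 0.01228 mol
Let x = n(H2C2O4), y = n(KHC2O4).
Titrant: 2x + 1y = 0.01228;  mass: 90.03x + 128.13y = 1.114
Solving, x = 2.767 × 10^-3 mol, y = 6.750 × 10^-3 mol
mass of H2C2O4 = 2.767 × 10^-3 × 90.03 = 0.2491 g

0.2491 g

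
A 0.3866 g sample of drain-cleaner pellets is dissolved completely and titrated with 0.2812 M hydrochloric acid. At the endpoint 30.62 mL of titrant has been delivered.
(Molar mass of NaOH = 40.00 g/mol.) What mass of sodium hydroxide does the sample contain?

0.3444 g

NaOH + HCl → NaCl + H2O
n(HCl) = 0.03062 L × 0.2812 mol/L = 8.610 × 10^-3 mol
n(NaOH) = 8.610 × 10^-3 mol (1:1 ratio)
mass of NaOH = 8.610 × 10^-3 × 40.00 g/mol = 0.3444 g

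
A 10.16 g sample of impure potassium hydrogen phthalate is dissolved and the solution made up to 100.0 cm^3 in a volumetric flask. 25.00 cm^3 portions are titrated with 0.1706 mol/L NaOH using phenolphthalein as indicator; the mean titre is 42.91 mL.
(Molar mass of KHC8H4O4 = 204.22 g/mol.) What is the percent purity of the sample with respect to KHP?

KHC8H4O4 + NaOH → KNaC8H4O4 + H2O
n(NaOH) per titration = 0.04291 × 0.1706 = 7.320 × 10^-3 mol
n(KHC8H4O4) in each aliquot = 7.320 × 10^-3 mol (1:1 ratio)
n(KHC8H4O4) in the whole flask = 7.320 × 10^-3 × 100.0/25.00 = 0.02928 mol
mass of KHC8H4O4 = 0.02928 × 204.22 = 5.980 g
% KHC8H4O4 = 5.980 / 10.16 × 100 = 58.86 %

58.86 %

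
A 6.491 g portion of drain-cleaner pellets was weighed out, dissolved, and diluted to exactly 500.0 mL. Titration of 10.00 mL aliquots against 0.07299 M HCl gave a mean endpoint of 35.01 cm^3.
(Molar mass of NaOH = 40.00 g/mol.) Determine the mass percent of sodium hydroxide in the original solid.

78.74 %

NaOH + HCl → NaCl + H2O
n(HCl) per titration = 0.03501 × 0.07299 = 2.555 × 10^-3 mol
n(NaOH) in each aliquot = 2.555 × 10^-3 mol (1:1 ratio)
n(NaOH) in the whole flask = 2.555 × 10^-3 × 500.0/10.00 = 0.1278 mol
mass of NaOH = 0.1278 × 40.00 = 5.111 g
% NaOH = 5.111 / 6.491 × 100 = 78.74 %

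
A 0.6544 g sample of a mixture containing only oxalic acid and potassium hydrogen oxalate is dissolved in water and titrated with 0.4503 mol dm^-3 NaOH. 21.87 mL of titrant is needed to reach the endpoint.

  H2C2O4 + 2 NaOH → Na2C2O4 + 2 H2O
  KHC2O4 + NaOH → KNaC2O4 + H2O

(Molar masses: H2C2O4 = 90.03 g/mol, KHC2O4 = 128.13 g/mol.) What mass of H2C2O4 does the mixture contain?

n(NaOH) = 0.02187 × 0.4503 = 9.848 × 10^-3 mol
Let x = n(H2C2O4), y = n(KHC2O4).
Titrant: 2x + 1y = 9.848 × 10^-3;  mass: 90.03x + 128.13y = 0.6544
Solving, x = 3.654 × 10^-3 mol, y = 2.540 × 10^-3 mol
mass of H2C2O4 = 3.654 × 10^-3 × 90.03 = 0.3290 g

0.3290 g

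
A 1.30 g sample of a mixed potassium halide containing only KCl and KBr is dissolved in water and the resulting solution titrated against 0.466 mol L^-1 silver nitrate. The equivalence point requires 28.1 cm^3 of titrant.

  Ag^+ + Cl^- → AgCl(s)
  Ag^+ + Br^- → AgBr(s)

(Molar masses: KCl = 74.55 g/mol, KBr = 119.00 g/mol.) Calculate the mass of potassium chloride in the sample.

0.433 g

n(AgNO3) = 0.0281 × 0.466 = 0.0131 mol
Let x = n(KCl), y = n(KBr).
Titrant: 1x + 1y = 0.0131;  mass: 74.55x + 119.00y = 1.30
Solving, x = 5.81 × 10^-3 mol, y = 7.28 × 10^-3 mol
mass of KCl = 5.81 × 10^-3 × 74.55 = 0.433 g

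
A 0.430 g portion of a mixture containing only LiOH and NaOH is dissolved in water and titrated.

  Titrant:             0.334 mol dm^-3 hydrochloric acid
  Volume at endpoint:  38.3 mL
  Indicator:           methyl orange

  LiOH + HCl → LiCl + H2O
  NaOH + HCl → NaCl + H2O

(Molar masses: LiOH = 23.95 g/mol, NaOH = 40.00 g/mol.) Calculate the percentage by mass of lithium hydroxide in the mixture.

28.3 %

n(HCl) = 0.0383 × 0.334 = 0.0128 mol
Let x = n(LiOH), y = n(NaOH).
Titrant: 1x + 1y = 0.0128;  mass: 23.95x + 40.00y = 0.430
Solving, x = 5.09 × 10^-3 mol, y = 7.70 × 10^-3 mol
mass of LiOH = 5.09 × 10^-3 × 23.95 = 0.122 g
% LiOH = 0.122 / 0.430 × 100 = 28.3 %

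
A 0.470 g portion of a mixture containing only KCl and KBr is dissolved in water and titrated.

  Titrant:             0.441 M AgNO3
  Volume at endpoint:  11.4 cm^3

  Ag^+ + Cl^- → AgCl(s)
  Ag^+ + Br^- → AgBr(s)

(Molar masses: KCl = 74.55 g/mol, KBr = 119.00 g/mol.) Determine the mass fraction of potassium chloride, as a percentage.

45.8 %

n(AgNO3) = 0.0114 × 0.441 = 5.03 × 10^-3 mol
Let x = n(KCl), y = n(KBr).
Titrant: 1x + 1y = 5.03 × 10^-3;  mass: 74.55x + 119.00y = 0.470
Solving, x = 2.89 × 10^-3 mol, y = 2.14 × 10^-3 mol
mass of KCl = 2.89 × 10^-3 × 74.55 = 0.215 g
% KCl = 0.215 / 0.470 × 100 = 45.8 %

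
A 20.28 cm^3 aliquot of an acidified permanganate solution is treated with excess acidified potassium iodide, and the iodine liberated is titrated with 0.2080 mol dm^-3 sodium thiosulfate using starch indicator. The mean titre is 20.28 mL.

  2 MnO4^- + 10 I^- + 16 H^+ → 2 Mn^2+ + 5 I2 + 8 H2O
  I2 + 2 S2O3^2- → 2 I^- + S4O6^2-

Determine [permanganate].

0.04160 mol/L

n(S2O3^2-) = 0.02028 × 0.2080 = 4.218 × 10^-3 mol
n(I2) = n(S2O3^2-)/2 = 2.109 × 10^-3 mol
From the 2:5 ratio, n(MnO4^-) in the aliquot = 2/5 × 2.109 × 10^-3 = 8.436 × 10^-4 mol
[MnO4^-] = 8.436 × 10^-4 / 0.02028 = 0.04160 mol/L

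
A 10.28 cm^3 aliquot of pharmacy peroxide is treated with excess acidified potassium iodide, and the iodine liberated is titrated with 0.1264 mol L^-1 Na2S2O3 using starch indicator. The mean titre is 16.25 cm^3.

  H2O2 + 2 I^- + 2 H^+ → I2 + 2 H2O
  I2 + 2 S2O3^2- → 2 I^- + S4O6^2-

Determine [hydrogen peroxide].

n(S2O3^2-) = 0.01625 × 0.1264 = 2.054 × 10^-3 mol
n(I2) = n(S2O3^2-)/2 = 1.027 × 10^-3 mol
n(H2O2) in the aliquot = 1.027 × 10^-3 mol (1:1 ratio)
[H2O2] = 1.027 × 10^-3 / 0.01028 = 0.09990 mol/L

0.09990 mol/L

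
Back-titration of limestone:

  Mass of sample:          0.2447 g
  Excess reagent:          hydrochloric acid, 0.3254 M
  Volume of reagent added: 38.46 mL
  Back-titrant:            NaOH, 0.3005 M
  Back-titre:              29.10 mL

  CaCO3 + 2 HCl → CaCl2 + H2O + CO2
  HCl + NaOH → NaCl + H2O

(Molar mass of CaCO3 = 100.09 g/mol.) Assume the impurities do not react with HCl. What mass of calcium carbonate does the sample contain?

0.1887 g

n(HCl) added = 0.03846 × 0.3254 = 0.01251 mol
n(NaOH) used in back-titration = 0.02910 × 0.3005 = 8.745 × 10^-3 mol
n(HCl) left over = 8.745 × 10^-3 mol (1:1 ratio)
n(HCl) consumed by analyte = 0.01251 − 8.745 × 10^-3 = 3.770 × 10^-3 mol
From the 1:2 ratio, n(CaCO3) = 1/2 × 3.770 × 10^-3 = 1.885 × 10^-3 mol
mass of CaCO3 = 1.885 × 10^-3 × 100.09 = 0.1887 g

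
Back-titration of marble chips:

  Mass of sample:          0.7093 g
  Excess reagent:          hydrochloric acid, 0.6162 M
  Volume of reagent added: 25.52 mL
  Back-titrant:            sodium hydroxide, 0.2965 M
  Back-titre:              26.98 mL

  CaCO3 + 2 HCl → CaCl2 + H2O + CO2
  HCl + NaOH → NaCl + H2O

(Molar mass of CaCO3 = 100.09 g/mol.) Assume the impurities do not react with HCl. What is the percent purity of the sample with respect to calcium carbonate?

54.51 %

n(HCl) added = 0.02552 × 0.6162 = 0.01573 mol
n(NaOH) used in back-titration = 0.02698 × 0.2965 = 8.000 × 10^-3 mol
n(HCl) left over = 8.000 × 10^-3 mol (1:1 ratio)
n(HCl) consumed by analyte = 0.01573 − 8.000 × 10^-3 = 7.726 × 10^-3 mol
From the 1:2 ratio, n(CaCO3) = 1/2 × 7.726 × 10^-3 = 3.863 × 10^-3 mol
mass of CaCO3 = 3.863 × 10^-3 × 100.09 = 0.3866 g
% CaCO3 = 0.3866 / 0.7093 × 100 = 54.51 %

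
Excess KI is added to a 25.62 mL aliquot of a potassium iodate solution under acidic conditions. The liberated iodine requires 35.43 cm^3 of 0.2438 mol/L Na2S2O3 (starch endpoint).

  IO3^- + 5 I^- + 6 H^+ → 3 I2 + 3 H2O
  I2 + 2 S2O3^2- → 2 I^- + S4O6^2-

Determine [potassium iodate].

n(S2O3^2-) = 0.03543 × 0.2438 = 8.638 × 10^-3 mol
n(I2) = n(S2O3^2-)/2 = 4.319 × 10^-3 mol
From the 1:3 ratio, n(IO3^-) in the aliquot = 1/3 × 4.319 × 10^-3 = 1.440 × 10^-3 mol
[IO3^-] = 1.440 × 10^-3 / 0.02562 = 0.05619 mol/L

0.05619 mol/L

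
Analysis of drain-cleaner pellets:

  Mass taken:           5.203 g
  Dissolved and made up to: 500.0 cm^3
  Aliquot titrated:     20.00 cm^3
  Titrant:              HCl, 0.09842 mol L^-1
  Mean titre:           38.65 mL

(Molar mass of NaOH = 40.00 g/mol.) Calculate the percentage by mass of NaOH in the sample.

NaOH + HCl → NaCl + H2O
n(HCl) per titration = 0.03865 × 0.09842 = 3.804 × 10^-3 mol
n(NaOH) in each aliquot = 3.804 × 10^-3 mol (1:1 ratio)
n(NaOH) in the whole flask = 3.804 × 10^-3 × 500.0/20.00 = 0.09510 mol
mass of NaOH = 0.09510 × 40.00 = 3.804 g
% NaOH = 3.804 / 5.203 × 100 = 73.11 %

73.11 %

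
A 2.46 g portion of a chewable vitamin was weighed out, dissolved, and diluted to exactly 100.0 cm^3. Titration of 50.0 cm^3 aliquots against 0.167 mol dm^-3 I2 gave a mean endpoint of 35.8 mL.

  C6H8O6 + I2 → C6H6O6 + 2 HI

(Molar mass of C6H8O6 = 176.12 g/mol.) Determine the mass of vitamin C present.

n(I2) per titration = 0.0358 × 0.167 = 5.98 × 10^-3 mol
n(C6H8O6) in each aliquot = 5.98 × 10^-3 mol (1:1 ratio)
n(C6H8O6) in the whole flask = 5.98 × 10^-3 × 100.0/50.0 = 0.0120 mol
mass of C6H8O6 = 0.0120 × 176.12 = 2.11 g

2.11 g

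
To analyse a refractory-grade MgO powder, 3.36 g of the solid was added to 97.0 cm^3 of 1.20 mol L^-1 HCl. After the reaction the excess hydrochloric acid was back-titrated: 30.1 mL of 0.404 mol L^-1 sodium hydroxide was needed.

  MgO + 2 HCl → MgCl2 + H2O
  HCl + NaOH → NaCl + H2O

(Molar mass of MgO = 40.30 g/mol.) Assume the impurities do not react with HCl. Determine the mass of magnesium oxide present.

n(HCl) added = 0.0970 × 1.20 = 0.116 mol
n(NaOH) used in back-titration = 0.0301 × 0.404 = 0.0122 mol
n(HCl) left over = 0.0122 mol (1:1 ratio)
n(HCl) consumed by analyte = 0.116 − 0.0122 = 0.104 mol
From the 1:2 ratio, n(MgO) = 1/2 × 0.104 = 0.0521 mol
mass of MgO = 0.0521 × 40.30 = 2.10 g

2.10 g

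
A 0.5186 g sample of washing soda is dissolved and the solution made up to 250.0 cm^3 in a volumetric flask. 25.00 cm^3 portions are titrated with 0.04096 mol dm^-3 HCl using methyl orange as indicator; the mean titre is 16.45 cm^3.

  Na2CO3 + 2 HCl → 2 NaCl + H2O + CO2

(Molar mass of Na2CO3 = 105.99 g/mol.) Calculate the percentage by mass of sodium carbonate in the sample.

n(HCl) per titration = 0.01645 × 0.04096 = 6.738 × 10^-4 mol
From the 1:2 ratio, n(Na2CO3) in each aliquot = 1/2 × 6.738 × 10^-4 = 3.369 × 10^-4 mol
n(Na2CO3) in the whole flask = 3.369 × 10^-4 × 250.0/25.00 = 3.369 × 10^-3 mol
mass of Na2CO3 = 3.369 × 10^-3 × 105.99 = 0.3571 g
% Na2CO3 = 0.3571 / 0.5186 × 100 = 68.85 %

68.85 %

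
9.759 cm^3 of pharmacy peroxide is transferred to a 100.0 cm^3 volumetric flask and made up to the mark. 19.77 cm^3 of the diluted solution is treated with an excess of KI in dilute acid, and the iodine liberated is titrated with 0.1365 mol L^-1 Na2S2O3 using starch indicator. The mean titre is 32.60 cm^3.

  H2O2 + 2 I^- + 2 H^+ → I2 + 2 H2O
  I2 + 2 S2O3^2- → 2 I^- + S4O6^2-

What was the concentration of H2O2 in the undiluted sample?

1.153 mol/L

n(S2O3^2-) = 0.03260 × 0.1365 = 4.450 × 10^-3 mol
n(I2) = n(S2O3^2-)/2 = 2.225 × 10^-3 mol
n(H2O2) in the aliquot = 2.225 × 10^-3 mol (1:1 ratio)
[H2O2]_dilute = 2.225 × 10^-3 / 0.01977 = 0.1125 mol/L
[H2O2]_original = 0.1125 × 100.0/9.759 = 1.153 mol/L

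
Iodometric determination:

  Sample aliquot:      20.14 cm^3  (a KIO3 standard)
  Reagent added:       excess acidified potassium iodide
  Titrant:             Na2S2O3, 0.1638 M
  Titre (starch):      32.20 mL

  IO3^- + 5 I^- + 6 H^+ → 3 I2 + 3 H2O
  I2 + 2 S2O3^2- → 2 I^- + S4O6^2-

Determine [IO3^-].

n(S2O3^2-) = 0.03220 × 0.1638 = 5.274 × 10^-3 mol
n(I2) = n(S2O3^2-)/2 = 2.637 × 10^-3 mol
From the 1:3 ratio, n(IO3^-) in the aliquot = 1/3 × 2.637 × 10^-3 = 8.791 × 10^-4 mol
[IO3^-] = 8.791 × 10^-4 / 0.02014 = 0.04365 mol/L

0.04365 M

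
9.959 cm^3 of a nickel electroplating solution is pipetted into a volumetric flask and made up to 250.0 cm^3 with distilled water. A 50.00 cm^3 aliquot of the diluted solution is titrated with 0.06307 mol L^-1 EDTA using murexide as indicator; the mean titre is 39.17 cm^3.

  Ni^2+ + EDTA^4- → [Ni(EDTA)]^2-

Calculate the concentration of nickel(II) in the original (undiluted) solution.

n(EDTA) = 0.03917 × 0.06307 = 2.470 × 10^-3 mol
n(Ni2+) in the aliquot = 2.470 × 10^-3 mol (1:1 ratio)
[Ni2+]_dilute = 2.470 × 10^-3 / 0.05000 = 0.04941 mol/L
Dilution factor = 250.0 / 9.959 = 25.10
[Ni2+]_stock = 0.04941 × 25.10 = 1.240 mol/L

1.240 mol/L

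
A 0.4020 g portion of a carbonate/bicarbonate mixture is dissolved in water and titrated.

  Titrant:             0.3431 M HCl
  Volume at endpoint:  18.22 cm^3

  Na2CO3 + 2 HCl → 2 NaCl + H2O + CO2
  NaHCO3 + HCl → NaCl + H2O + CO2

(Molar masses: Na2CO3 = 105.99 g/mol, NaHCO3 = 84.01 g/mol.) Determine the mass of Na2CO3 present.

0.2105 g

n(HCl) = 0.01822 × 0.3431 = 6.251 × 10^-3 mol
Let x = n(Na2CO3), y = n(NaHCO3).
Titrant: 2x + 1y = 6.251 × 10^-3;  mass: 105.99x + 84.01y = 0.4020
Solving, x = 1.986 × 10^-3 mol, y = 2.280 × 10^-3 mol
mass of Na2CO3 = 1.986 × 10^-3 × 105.99 = 0.2105 g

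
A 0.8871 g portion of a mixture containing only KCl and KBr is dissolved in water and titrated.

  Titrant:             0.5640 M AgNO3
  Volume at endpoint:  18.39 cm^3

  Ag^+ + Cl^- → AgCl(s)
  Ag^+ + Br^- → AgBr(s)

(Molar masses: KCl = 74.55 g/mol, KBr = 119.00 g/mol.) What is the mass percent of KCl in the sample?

65.64 %

n(AgNO3) = 0.01839 × 0.5640 = 0.01037 mol
Let x = n(KCl), y = n(KBr).
Titrant: 1x + 1y = 0.01037;  mass: 74.55x + 119.00y = 0.8871
Solving, x = 7.810 × 10^-3 mol, y = 2.562 × 10^-3 mol
mass of KCl = 7.810 × 10^-3 × 74.55 = 0.5823 g
% KCl = 0.5823 / 0.8871 × 100 = 65.64 %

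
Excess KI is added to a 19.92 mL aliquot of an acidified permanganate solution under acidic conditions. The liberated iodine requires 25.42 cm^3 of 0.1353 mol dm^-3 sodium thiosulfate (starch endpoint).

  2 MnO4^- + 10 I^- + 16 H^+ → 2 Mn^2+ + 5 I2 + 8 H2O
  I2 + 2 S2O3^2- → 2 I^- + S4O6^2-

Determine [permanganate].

0.03453 mol/L

n(S2O3^2-) = 0.02542 × 0.1353 = 3.439 × 10^-3 mol
n(I2) = n(S2O3^2-)/2 = 1.720 × 10^-3 mol
From the 2:5 ratio, n(MnO4^-) in the aliquot = 2/5 × 1.720 × 10^-3 = 6.879 × 10^-4 mol
[MnO4^-] = 6.879 × 10^-4 / 0.01992 = 0.03453 mol/L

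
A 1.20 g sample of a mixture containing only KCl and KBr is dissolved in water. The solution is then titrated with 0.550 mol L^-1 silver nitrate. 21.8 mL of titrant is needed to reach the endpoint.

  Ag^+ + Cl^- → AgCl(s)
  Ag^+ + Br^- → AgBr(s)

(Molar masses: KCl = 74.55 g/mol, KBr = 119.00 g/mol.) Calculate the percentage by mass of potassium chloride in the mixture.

31.7 %

n(AgNO3) = 0.0218 × 0.550 = 0.0120 mol
Let x = n(KCl), y = n(KBr).
Titrant: 1x + 1y = 0.0120;  mass: 74.55x + 119.00y = 1.20
Solving, x = 5.10 × 10^-3 mol, y = 6.89 × 10^-3 mol
mass of KCl = 5.10 × 10^-3 × 74.55 = 0.380 g
% KCl = 0.380 / 1.20 × 100 = 31.7 %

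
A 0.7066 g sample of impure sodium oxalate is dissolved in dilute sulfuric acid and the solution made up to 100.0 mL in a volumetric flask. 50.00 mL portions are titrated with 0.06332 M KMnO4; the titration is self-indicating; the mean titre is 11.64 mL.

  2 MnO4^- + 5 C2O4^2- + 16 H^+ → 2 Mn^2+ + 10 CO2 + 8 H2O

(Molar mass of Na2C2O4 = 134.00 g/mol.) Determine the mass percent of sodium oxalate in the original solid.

69.89 %

n(KMnO4) per titration = 0.01164 × 0.06332 = 7.370 × 10^-4 mol
From the 5:2 ratio, n(Na2C2O4) in each aliquot = 5/2 × 7.370 × 10^-4 = 1.843 × 10^-3 mol
n(Na2C2O4) in the whole flask = 1.843 × 10^-3 × 100.0/50.00 = 3.685 × 10^-3 mol
mass of Na2C2O4 = 3.685 × 10^-3 × 134.00 = 0.4938 g
% Na2C2O4 = 0.4938 / 0.7066 × 100 = 69.89 %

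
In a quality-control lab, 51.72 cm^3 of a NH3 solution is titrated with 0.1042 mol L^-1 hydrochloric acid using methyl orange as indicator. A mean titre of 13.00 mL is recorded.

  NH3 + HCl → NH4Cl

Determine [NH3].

0.02619 mol/L

n(HCl) = 0.01300 L × 0.1042 mol/L = 1.355 × 10^-3 mol
n(NH3) = 1.355 × 10^-3 mol (1:1 mole ratio)
[NH3] = 1.355 × 10^-3 mol / 0.05172 L = 0.02619 mol/L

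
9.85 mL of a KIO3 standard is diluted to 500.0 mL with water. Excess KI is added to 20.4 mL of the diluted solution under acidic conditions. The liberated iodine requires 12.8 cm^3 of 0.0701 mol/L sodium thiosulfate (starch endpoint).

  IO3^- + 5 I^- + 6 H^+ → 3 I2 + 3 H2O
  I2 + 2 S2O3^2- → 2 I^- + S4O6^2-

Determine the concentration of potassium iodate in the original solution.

0.372 mol/L

n(S2O3^2-) = 0.0128 × 0.0701 = 8.97 × 10^-4 mol
n(I2) = n(S2O3^2-)/2 = 4.49 × 10^-4 mol
From the 1:3 ratio, n(IO3^-) in the aliquot = 1/3 × 4.49 × 10^-4 = 1.50 × 10^-4 mol
[IO3^-]_dilute = 1.50 × 10^-4 / 0.0204 = 0.00733 mol/L
[IO3^-]_original = 0.00733 × 500.0/9.85 = 0.372 mol/L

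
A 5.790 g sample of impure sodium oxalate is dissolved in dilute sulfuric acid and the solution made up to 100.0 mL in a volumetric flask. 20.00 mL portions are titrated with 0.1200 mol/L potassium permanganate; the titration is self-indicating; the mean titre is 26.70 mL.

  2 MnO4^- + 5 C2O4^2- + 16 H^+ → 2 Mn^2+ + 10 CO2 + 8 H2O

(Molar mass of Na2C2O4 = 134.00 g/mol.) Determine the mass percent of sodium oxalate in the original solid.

92.69 %

n(KMnO4) per titration = 0.02670 × 0.1200 = 3.204 × 10^-3 mol
From the 5:2 ratio, n(Na2C2O4) in each aliquot = 5/2 × 3.204 × 10^-3 = 8.010 × 10^-3 mol
n(Na2C2O4) in the whole flask = 8.010 × 10^-3 × 100.0/20.00 = 0.04005 mol
mass of Na2C2O4 = 0.04005 × 134.00 = 5.367 g
% Na2C2O4 = 5.367 / 5.790 × 100 = 92.69 %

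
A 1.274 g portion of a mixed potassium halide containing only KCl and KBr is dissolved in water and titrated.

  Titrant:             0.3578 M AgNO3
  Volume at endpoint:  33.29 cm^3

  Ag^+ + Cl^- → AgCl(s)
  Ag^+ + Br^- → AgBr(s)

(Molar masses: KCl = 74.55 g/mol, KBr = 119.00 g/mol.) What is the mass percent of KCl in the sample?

n(AgNO3) = 0.03329 × 0.3578 = 0.01191 mol
Let x = n(KCl), y = n(KBr).
Titrant: 1x + 1y = 0.01191;  mass: 74.55x + 119.00y = 1.274
Solving, x = 3.227 × 10^-3 mol, y = 8.684 × 10^-3 mol
mass of KCl = 3.227 × 10^-3 × 74.55 = 0.2406 g
% KCl = 0.2406 / 1.274 × 100 = 18.88 %

18.88 %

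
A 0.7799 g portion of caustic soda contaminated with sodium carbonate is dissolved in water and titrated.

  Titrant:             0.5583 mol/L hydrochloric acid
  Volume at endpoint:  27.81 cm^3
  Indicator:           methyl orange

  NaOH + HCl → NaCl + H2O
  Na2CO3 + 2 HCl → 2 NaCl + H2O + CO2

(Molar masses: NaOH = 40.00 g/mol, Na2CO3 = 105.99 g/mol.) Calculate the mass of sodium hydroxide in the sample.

n(HCl) = 0.02781 × 0.5583 = 0.01553 mol
Let x = n(NaOH), y = n(Na2CO3).
Titrant: 1x + 2y = 0.01553;  mass: 40.00x + 105.99y = 0.7799
Solving, x = 3.303 × 10^-3 mol, y = 6.112 × 10^-3 mol
mass of NaOH = 3.303 × 10^-3 × 40.00 = 0.1321 g

0.1321 g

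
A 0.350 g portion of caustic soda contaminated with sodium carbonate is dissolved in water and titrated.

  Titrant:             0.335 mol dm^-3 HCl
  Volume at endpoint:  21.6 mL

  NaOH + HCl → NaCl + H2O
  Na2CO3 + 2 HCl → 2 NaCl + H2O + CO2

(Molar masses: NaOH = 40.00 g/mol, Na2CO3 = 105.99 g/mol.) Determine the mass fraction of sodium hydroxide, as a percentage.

29.4 %

n(HCl) = 0.0216 × 0.335 = 7.24 × 10^-3 mol
Let x = n(NaOH), y = n(Na2CO3).
Titrant: 1x + 2y = 7.24 × 10^-3;  mass: 40.00x + 105.99y = 0.350
Solving, x = 2.58 × 10^-3 mol, y = 2.33 × 10^-3 mol
mass of NaOH = 2.58 × 10^-3 × 40.00 = 0.103 g
% NaOH = 0.103 / 0.350 × 100 = 29.4 %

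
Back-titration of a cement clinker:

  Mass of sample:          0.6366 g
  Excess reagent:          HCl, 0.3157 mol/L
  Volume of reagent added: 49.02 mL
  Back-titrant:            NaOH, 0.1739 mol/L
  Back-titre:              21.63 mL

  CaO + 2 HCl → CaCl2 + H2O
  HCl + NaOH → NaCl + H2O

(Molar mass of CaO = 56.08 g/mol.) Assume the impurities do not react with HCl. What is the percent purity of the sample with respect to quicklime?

51.60 %

n(HCl) added = 0.04902 × 0.3157 = 0.01548 mol
n(NaOH) used in back-titration = 0.02163 × 0.1739 = 3.761 × 10^-3 mol
n(HCl) left over = 3.761 × 10^-3 mol (1:1 ratio)
n(HCl) consumed by analyte = 0.01548 − 3.761 × 10^-3 = 0.01171 mol
From the 1:2 ratio, n(CaO) = 1/2 × 0.01171 = 5.857 × 10^-3 mol
mass of CaO = 5.857 × 10^-3 × 56.08 = 0.3285 g
% CaO = 0.3285 / 0.6366 × 100 = 51.60 %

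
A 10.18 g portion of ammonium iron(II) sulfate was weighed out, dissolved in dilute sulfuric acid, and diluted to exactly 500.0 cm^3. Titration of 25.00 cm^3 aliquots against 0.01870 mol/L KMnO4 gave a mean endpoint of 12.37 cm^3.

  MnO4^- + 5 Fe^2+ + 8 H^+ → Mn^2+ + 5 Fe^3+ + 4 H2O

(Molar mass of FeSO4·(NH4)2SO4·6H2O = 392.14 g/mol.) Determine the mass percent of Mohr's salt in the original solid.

89.11 %

n(KMnO4) per titration = 0.01237 × 0.01870 = 2.313 × 10^-4 mol
From the 5:1 ratio, n(FeSO4·(NH4)2SO4·6H2O) in each aliquot = 5/1 × 2.313 × 10^-4 = 1.157 × 10^-3 mol
n(FeSO4·(NH4)2SO4·6H2O) in the whole flask = 1.157 × 10^-3 × 500.0/25.00 = 0.02313 mol
mass of FeSO4·(NH4)2SO4·6H2O = 0.02313 × 392.14 = 9.071 g
% FeSO4·(NH4)2SO4·6H2O = 9.071 / 10.18 × 100 = 89.11 %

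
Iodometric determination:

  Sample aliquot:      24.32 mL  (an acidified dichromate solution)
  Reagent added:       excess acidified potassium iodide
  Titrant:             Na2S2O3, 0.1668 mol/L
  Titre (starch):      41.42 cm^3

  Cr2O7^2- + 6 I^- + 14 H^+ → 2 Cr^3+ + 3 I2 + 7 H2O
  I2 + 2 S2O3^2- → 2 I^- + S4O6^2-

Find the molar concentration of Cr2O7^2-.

n(S2O3^2-) = 0.04142 × 0.1668 = 6.909 × 10^-3 mol
n(I2) = n(S2O3^2-)/2 = 3.454 × 10^-3 mol
From the 1:3 ratio, n(Cr2O7^2-) in the aliquot = 1/3 × 3.454 × 10^-3 = 1.151 × 10^-3 mol
[Cr2O7^2-] = 1.151 × 10^-3 / 0.02432 = 0.04735 mol/L

0.04735 mol/L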